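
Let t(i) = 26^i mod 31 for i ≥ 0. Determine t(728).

Listing terms: t(0) = 1; t(1) = 26; t(2) = 25; t(3) = 30; t(4) = 5; t(5) = 6; t(6) = 1.
The sequence repeats with period 6.
So t(728) = t(0 + ((728-0) mod 6)) = t(2) = 25.

25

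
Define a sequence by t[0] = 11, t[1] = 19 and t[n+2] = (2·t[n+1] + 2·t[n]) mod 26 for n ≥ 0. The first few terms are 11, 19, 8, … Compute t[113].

18

t[0] = 11,  t[1] = 19,  t[2] = 8,  t[3] = 2,  t[4] = 20,  t[5] = 18,  t[6] = 24,  t[7] = 6,  t[8] = 8,  t[9] = 2.
Since (t[8], t[9]) = (t[2], t[3]) = (8, 2) (two consecutive terms determine the rest), the sequence is eventually periodic: after a pre-period of length 2 it cycles with period 6.
For n ≥ 2, t[n] depends only on (n - 2) mod 6. (113 - 2) mod 6 = 3, so t[113] = t[5] = 18.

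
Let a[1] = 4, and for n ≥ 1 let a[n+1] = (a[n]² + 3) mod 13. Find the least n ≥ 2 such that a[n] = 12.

Listing terms: a[1] = 4,  a[2] = 6,  a[3] = 0,  a[4] = 3,  a[5] = 12,  a[6] = 4.
Since a[6] = a[1] = 4, the sequence is periodic with period 5.
The value 12 first appears (with n ≥ 2) at a[5].

5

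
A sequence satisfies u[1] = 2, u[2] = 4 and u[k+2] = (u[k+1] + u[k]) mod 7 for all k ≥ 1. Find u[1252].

Listing terms: u[1] = 2, u[2] = 4, u[3] = 6, u[4] = 3, u[5] = 2, u[6] = 5, u[7] = 0, u[8] = 5, u[9] = 5, u[10] = 3, u[11] = 1, u[12] = 4, u[13] = 5, u[14] = 2, u[15] = 0, u[16] = 2, u[17] = 2, u[18] = 4.
The sequence repeats with period 16.
So u[1252] = u[1 + ((1252-1) mod 16)] = u[4] = 3.

3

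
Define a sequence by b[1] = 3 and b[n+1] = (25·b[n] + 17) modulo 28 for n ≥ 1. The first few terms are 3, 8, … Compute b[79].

17

Computing terms: b[1] = 3,  b[2] = 8,  b[3] = 21,  b[4] = 10,  b[5] = 15,  b[6] = 0,  b[7] = 17,  b[8] = 22,  b[9] = 7,  b[10] = 24,  b[11] = 1,  b[12] = 14,  b[13] = 3.
Since b[13] = b[1] = 3, the sequence is periodic with period 12.
So b[79] = b[1 + ((79-1) mod 12)] = b[7] = 17.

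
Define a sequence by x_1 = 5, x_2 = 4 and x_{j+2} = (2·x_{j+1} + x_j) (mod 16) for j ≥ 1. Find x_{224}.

x_1 = 5, x_2 = 4, x_3 = 13, x_4 = 14, x_5 = 9, x_6 = 0, x_7 = 9, x_8 = 2, x_9 = 13, x_{10} = 12, x_{11} = 5, x_{12} = 6, x_{13} = 1, x_{14} = 8, x_{15} = 1, x_{16} = 10, x_{17} = 5, x_{18} = 4.
Since (x_{17}, x_{18}) = (x_1, x_2) = (5, 4) (two consecutive terms determine the rest), the sequence is periodic with period 16.
(224 - 1) mod 16 = 15, so x_{224} = x_{16} = 10.

10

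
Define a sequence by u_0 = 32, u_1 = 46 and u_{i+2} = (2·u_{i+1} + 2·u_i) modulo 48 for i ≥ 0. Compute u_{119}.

u_0 = 32,  u_1 = 46,  u_2 = 12,  u_3 = 20,  u_4 = 16,  u_5 = 24,  u_6 = 32,  u_7 = 16,  u_8 = 0,  u_9 = 32,  u_{10} = 16.
Since (u_9, u_{10}) = (u_6, u_7) = (32, 16) (two consecutive terms determine the rest), the sequence is eventually periodic: after a pre-period of length 6 it cycles with period 3.
For i ≥ 6, u_i depends only on (i - 6) mod 3. (119 - 6) mod 3 = 2, so u_{119} = u_8 = 0.

0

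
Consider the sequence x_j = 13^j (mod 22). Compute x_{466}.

9

Listing terms: x_1 = 13; x_2 = 15; x_3 = 19; x_4 = 5; x_5 = 21; x_6 = 9; x_7 = 7; x_8 = 3; x_9 = 17; x_{10} = 1; x_{11} = 13.
The sequence repeats with period 10.
(466 - 1) mod 10 = 5, so x_{466} = x_6 = 9.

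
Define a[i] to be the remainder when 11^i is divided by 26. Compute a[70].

Computing terms: a[1] = 11, a[2] = 17, a[3] = 5, a[4] = 3, a[5] = 7, a[6] = 25, a[7] = 15, a[8] = 9, a[9] = 21, a[10] = 23, a[11] = 19, a[12] = 1, a[13] = 11.
The sequence repeats with period 12.
So a[70] = a[1 + ((70-1) mod 12)] = a[10] = 23.

23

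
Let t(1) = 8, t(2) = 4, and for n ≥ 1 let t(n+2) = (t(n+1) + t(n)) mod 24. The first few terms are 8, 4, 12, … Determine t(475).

0

Computing terms: t(1) = 8, t(2) = 4, t(3) = 12, t(4) = 16, t(5) = 4, t(6) = 20, t(7) = 0, t(8) = 20, t(9) = 20, t(10) = 16, t(11) = 12, t(12) = 4, t(13) = 16, t(14) = 20, t(15) = 12, t(16) = 8, t(17) = 20, t(18) = 4, t(19) = 0, t(20) = 4, t(21) = 4, t(22) = 8, t(23) = 12, t(24) = 20, t(25) = 8, t(26) = 4.
The sequence repeats with period 24.
(475 - 1) mod 24 = 18, so t(475) = t(19) = 0.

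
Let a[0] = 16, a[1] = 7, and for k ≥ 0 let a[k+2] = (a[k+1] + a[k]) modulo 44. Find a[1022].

a[0] = 16; a[1] = 7; a[2] = 23; a[3] = 30; a[4] = 9; a[5] = 39; a[6] = 4; a[7] = 43; a[8] = 3; a[9] = 2; a[10] = 5; a[11] = 7; a[12] = 12; a[13] = 19; a[14] = 31; a[15] = 6; a[16] = 37; a[17] = 43; a[18] = 36; a[19] = 35; a[20] = 27; a[21] = 18; a[22] = 1; a[23] = 19; a[24] = 20; a[25] = 39; a[26] = 15; a[27] = 10; a[28] = 25; a[29] = 35; a[30] = 16; a[31] = 7.
The sequence repeats with period 30.
So a[1022] = a[0 + ((1022-0) mod 30)] = a[2] = 23.

23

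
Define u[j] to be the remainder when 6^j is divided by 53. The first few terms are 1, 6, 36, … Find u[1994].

15

Listing terms: u[0] = 1, u[1] = 6, u[2] = 36, u[3] = 4, u[4] = 24, u[5] = 38, u[6] = 16, u[7] = 43, u[8] = 46, u[9] = 11, u[10] = 13, u[11] = 25, u[12] = 44, u[13] = 52, u[14] = 47, u[15] = 17, u[16] = 49, u[17] = 29, u[18] = 15, u[19] = 37, u[20] = 10, u[21] = 7, u[22] = 42, u[23] = 40, u[24] = 28, u[25] = 9, u[26] = 1.
The sequence repeats with period 26.
(1994 - 0) mod 26 = 18, so u[1994] = u[18] = 15.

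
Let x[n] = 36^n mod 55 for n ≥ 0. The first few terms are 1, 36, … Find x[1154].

Listing terms: x[0] = 1; x[1] = 36; x[2] = 31; x[3] = 16; x[4] = 26; x[5] = 1.
Since x[5] = x[0] = 1, the sequence is periodic with period 5.
So x[1154] = x[0 + ((1154-0) mod 5)] = x[4] = 26.

26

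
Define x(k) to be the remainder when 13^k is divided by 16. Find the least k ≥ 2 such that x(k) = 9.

x(1) = 13,  x(2) = 9,  x(3) = 5,  x(4) = 1,  x(5) = 13.
The sequence repeats with period 4.
The value 9 first appears (with k ≥ 2) at x(2).

2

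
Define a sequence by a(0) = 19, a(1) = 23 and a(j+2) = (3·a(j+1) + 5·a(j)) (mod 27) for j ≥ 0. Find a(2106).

8

Computing terms: a(0) = 19,  a(1) = 23,  a(2) = 2,  a(3) = 13,  a(4) = 22,  a(5) = 23,  a(6) = 17,  a(7) = 4,  a(8) = 16,  a(9) = 14,  a(10) = 14,  a(11) = 4,  a(12) = 1,  a(13) = 23,  a(14) = 20,  a(15) = 13,  a(16) = 4,  a(17) = 23,  a(18) = 8,  a(19) = 4,  a(20) = 25,  a(21) = 14,  a(22) = 5,  a(23) = 4,  a(24) = 10,  a(25) = 23,  a(26) = 11,  a(27) = 13,  a(28) = 13,  a(29) = 23,  a(30) = 26,  a(31) = 4,  a(32) = 7,  a(33) = 14,  a(34) = 23,  a(35) = 4,  a(36) = 19,  a(37) = 23.
The sequence repeats with period 36.
So a(2106) = a(0 + ((2106-0) mod 36)) = a(18) = 8.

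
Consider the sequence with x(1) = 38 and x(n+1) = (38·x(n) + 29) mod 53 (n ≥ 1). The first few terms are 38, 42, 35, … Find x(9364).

34

We have x(1) = 38,  x(2) = 42,  x(3) = 35,  x(4) = 34,  x(5) = 49,  x(6) = 36,  x(7) = 19,  x(8) = 9,  x(9) = 0,  x(10) = 29,  x(11) = 18,  x(12) = 24,  x(13) = 40,  x(14) = 12,  x(15) = 8,  x(16) = 15,  x(17) = 16,  x(18) = 1,  x(19) = 14,  x(20) = 31,  x(21) = 41,  x(22) = 50,  x(23) = 21,  x(24) = 32,  x(25) = 26,  x(26) = 10,  x(27) = 38.
The sequence repeats with period 26.
So x(9364) = x(1 + ((9364-1) mod 26)) = x(4) = 34.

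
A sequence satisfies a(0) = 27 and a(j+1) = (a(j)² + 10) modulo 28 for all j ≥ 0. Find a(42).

Computing terms: a(0) = 27,  a(1) = 11,  a(2) = 19,  a(3) = 7,  a(4) = 3,  a(5) = 19.
Since a(5) = a(2) = 19, the sequence is eventually periodic: after a pre-period of length 2 it cycles with period 3.
For j ≥ 2, a(j) depends only on (j - 2) mod 3. (42 - 2) mod 3 = 1, so a(42) = a(3) = 7.

7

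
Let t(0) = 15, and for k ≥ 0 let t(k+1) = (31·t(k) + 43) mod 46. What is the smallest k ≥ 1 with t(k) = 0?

We have t(0) = 15, t(1) = 2, t(2) = 13, t(3) = 32, t(4) = 23, t(5) = 20, t(6) = 19, t(7) = 34, t(8) = 39, t(9) = 10, t(10) = 31, t(11) = 38, t(12) = 25, t(13) = 36, t(14) = 9, t(15) = 0, t(16) = 43, t(17) = 42, t(18) = 11, t(19) = 16, t(20) = 33, t(21) = 8, t(22) = 15.
Since t(22) = t(0) = 15, the sequence is periodic with period 22.
The value 0 first appears (with k ≥ 1) at t(15).

15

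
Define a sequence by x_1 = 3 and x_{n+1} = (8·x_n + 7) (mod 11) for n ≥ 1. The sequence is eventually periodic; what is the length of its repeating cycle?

We have x_1 = 3; x_2 = 9; x_3 = 2; x_4 = 1; x_5 = 4; x_6 = 6; x_7 = 0; x_8 = 7; x_9 = 8; x_{10} = 5; x_{11} = 3.
The sequence repeats with period 10.

10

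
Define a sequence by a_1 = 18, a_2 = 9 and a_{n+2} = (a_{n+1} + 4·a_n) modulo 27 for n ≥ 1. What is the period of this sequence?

a_1 = 18,  a_2 = 9,  a_3 = 0,  a_4 = 9,  a_5 = 9,  a_6 = 18,  a_7 = 0,  a_8 = 18,  a_9 = 18,  a_{10} = 9.
The sequence repeats with period 8.

8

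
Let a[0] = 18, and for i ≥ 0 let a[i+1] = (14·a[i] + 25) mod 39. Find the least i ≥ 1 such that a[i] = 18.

26

Computing terms: a[0] = 18, a[1] = 4, a[2] = 3, a[3] = 28, a[4] = 27, a[5] = 13, a[6] = 12, a[7] = 37, a[8] = 36, a[9] = 22, a[10] = 21, a[11] = 7, a[12] = 6, a[13] = 31, a[14] = 30, a[15] = 16, a[16] = 15, a[17] = 1, a[18] = 0, a[19] = 25, a[20] = 24, a[21] = 10, a[22] = 9, a[23] = 34, a[24] = 33, a[25] = 19, a[26] = 18.
The sequence repeats with period 26.
The value 18 next appears (with i ≥ 1) at a[26].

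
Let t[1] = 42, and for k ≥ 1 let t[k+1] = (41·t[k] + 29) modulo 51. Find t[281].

39

Listing terms: t[1] = 42; t[2] = 17; t[3] = 12; t[4] = 11; t[5] = 21; t[6] = 23; t[7] = 3; t[8] = 50; t[9] = 39; t[10] = 47; t[11] = 18; t[12] = 2; t[13] = 9; t[14] = 41; t[15] = 27; t[16] = 14; t[17] = 42.
Since t[17] = t[1] = 42, the sequence is periodic with period 16.
So t[281] = t[1 + ((281-1) mod 16)] = t[9] = 39.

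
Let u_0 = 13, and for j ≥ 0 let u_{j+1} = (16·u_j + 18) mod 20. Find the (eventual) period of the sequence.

5

Listing terms: u_0 = 13; u_1 = 6; u_2 = 14; u_3 = 2; u_4 = 10; u_5 = 18; u_6 = 6.
Since u_6 = u_1 = 6, the sequence is eventually periodic: after a pre-period of length 1 it cycles with period 5.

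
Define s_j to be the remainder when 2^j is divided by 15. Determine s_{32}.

Computing terms: s_0 = 1,  s_1 = 2,  s_2 = 4,  s_3 = 8,  s_4 = 1.
Since s_4 = s_0 = 1, the sequence is periodic with period 4.
(32 - 0) mod 4 = 0, so s_{32} = s_0 = 1.

1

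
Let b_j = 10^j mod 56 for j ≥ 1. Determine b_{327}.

48

Computing terms: b_1 = 10; b_2 = 44; b_3 = 48; b_4 = 32; b_5 = 40; b_6 = 8; b_7 = 24; b_8 = 16; b_9 = 48.
Since b_9 = b_3 = 48, the sequence is eventually periodic: after a pre-period of length 2 it cycles with period 6.
For j ≥ 3, b_j depends only on (j - 3) mod 6. (327 - 3) mod 6 = 0, so b_{327} = b_3 = 48.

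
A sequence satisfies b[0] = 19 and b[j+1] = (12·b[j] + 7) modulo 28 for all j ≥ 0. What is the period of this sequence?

6

b[0] = 19; b[1] = 11; b[2] = 27; b[3] = 23; b[4] = 3; b[5] = 15; b[6] = 19.
The sequence repeats with period 6.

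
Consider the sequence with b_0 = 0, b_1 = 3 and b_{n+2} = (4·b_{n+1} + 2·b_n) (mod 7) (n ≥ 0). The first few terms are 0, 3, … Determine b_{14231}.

2

b_0 = 0, b_1 = 3, b_2 = 5, b_3 = 5, b_4 = 2, b_5 = 4, b_6 = 6, b_7 = 4, b_8 = 0, b_9 = 1, b_{10} = 4, b_{11} = 4, b_{12} = 3, b_{13} = 6, b_{14} = 2, b_{15} = 6, b_{16} = 0, b_{17} = 5, b_{18} = 6, b_{19} = 6, b_{20} = 1, b_{21} = 2, b_{22} = 3, b_{23} = 2, b_{24} = 0, b_{25} = 4, b_{26} = 2, b_{27} = 2, b_{28} = 5, b_{29} = 3, b_{30} = 1, b_{31} = 3, b_{32} = 0, b_{33} = 6, b_{34} = 3, b_{35} = 3, b_{36} = 4, b_{37} = 1, b_{38} = 5, b_{39} = 1, b_{40} = 0, b_{41} = 2, b_{42} = 1, b_{43} = 1, b_{44} = 6, b_{45} = 5, b_{46} = 4, b_{47} = 5, b_{48} = 0, b_{49} = 3.
Since (b_{48}, b_{49}) = (b_0, b_1) = (0, 3) (two consecutive terms determine the rest), the sequence is periodic with period 48.
(14231 - 0) mod 48 = 23, so b_{14231} = b_{23} = 2.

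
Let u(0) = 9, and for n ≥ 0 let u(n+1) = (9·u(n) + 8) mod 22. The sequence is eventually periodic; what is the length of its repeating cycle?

5

Listing terms: u(0) = 9, u(1) = 1, u(2) = 17, u(3) = 7, u(4) = 5, u(5) = 9.
The sequence repeats with period 5.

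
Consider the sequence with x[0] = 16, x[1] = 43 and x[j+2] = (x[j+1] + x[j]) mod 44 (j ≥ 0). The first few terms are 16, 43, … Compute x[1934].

7

Listing terms: x[0] = 16, x[1] = 43, x[2] = 15, x[3] = 14, x[4] = 29, x[5] = 43, x[6] = 28, x[7] = 27, x[8] = 11, x[9] = 38, x[10] = 5, x[11] = 43, x[12] = 4, x[13] = 3, x[14] = 7, x[15] = 10, x[16] = 17, x[17] = 27, x[18] = 0, x[19] = 27, x[20] = 27, x[21] = 10, x[22] = 37, x[23] = 3, x[24] = 40, x[25] = 43, x[26] = 39, x[27] = 38, x[28] = 33, x[29] = 27, x[30] = 16, x[31] = 43.
The sequence repeats with period 30.
(1934 - 0) mod 30 = 14, so x[1934] = x[14] = 7.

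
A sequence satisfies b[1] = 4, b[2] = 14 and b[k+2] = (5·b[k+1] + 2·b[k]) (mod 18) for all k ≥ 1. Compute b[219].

6

Computing terms: b[1] = 4, b[2] = 14, b[3] = 6, b[4] = 4, b[5] = 14.
The sequence repeats with period 3.
So b[219] = b[1 + ((219-1) mod 3)] = b[3] = 6.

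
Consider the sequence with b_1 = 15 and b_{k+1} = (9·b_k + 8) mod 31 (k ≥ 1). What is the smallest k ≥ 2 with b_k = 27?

6

Computing terms: b_1 = 15; b_2 = 19; b_3 = 24; b_4 = 7; b_5 = 9; b_6 = 27; b_7 = 3; b_8 = 4; b_9 = 13; b_{10} = 1; b_{11} = 17; b_{12} = 6; b_{13} = 0; b_{14} = 8; b_{15} = 18; b_{16} = 15.
The sequence repeats with period 15.
The value 27 first appears (with k ≥ 2) at b_6.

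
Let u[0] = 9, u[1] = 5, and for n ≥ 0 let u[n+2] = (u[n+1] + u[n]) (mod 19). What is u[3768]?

9

We have u[0] = 9, u[1] = 5, u[2] = 14, u[3] = 0, u[4] = 14, u[5] = 14, u[6] = 9, u[7] = 4, u[8] = 13, u[9] = 17, u[10] = 11, u[11] = 9, u[12] = 1, u[13] = 10, u[14] = 11, u[15] = 2, u[16] = 13, u[17] = 15, u[18] = 9, u[19] = 5.
Since (u[18], u[19]) = (u[0], u[1]) = (9, 5) (two consecutive terms determine the rest), the sequence is periodic with period 18.
So u[3768] = u[0 + ((3768-0) mod 18)] = u[6] = 9.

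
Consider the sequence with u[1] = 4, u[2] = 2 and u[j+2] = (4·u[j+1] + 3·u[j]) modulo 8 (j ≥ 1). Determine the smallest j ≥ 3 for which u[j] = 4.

3

Listing terms: u[1] = 4,  u[2] = 2,  u[3] = 4,  u[4] = 6,  u[5] = 4,  u[6] = 2.
Since (u[5], u[6]) = (u[1], u[2]) = (4, 2) (two consecutive terms determine the rest), the sequence is periodic with period 4.
The value 4 first appears (with j ≥ 3) at u[3].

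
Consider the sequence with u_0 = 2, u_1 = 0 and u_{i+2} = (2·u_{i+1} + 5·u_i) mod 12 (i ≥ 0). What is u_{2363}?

Computing terms: u_0 = 2; u_1 = 0; u_2 = 10; u_3 = 8; u_4 = 6; u_5 = 4; u_6 = 2; u_7 = 0.
The sequence repeats with period 6.
(2363 - 0) mod 6 = 5, so u_{2363} = u_5 = 4.

4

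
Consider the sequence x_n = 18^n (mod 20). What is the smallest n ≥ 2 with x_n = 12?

3

Listing terms: x_1 = 18; x_2 = 4; x_3 = 12; x_4 = 16; x_5 = 8; x_6 = 4.
Since x_6 = x_2 = 4, the sequence is eventually periodic: after a pre-period of length 1 it cycles with period 4.
The value 12 first appears (with n ≥ 2) at x_3.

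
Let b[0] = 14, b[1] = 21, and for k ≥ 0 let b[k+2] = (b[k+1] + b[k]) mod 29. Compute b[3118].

7

Listing terms: b[0] = 14,  b[1] = 21,  b[2] = 6,  b[3] = 27,  b[4] = 4,  b[5] = 2,  b[6] = 6,  b[7] = 8,  b[8] = 14,  b[9] = 22,  b[10] = 7,  b[11] = 0,  b[12] = 7,  b[13] = 7,  b[14] = 14,  b[15] = 21.
Since (b[14], b[15]) = (b[0], b[1]) = (14, 21) (two consecutive terms determine the rest), the sequence is periodic with period 14.
(3118 - 0) mod 14 = 10, so b[3118] = b[10] = 7.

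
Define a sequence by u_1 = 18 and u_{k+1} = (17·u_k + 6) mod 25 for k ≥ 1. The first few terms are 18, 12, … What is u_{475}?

20

Listing terms: u_1 = 18,  u_2 = 12,  u_3 = 10,  u_4 = 1,  u_5 = 23,  u_6 = 22,  u_7 = 5,  u_8 = 16,  u_9 = 3,  u_{10} = 7,  u_{11} = 0,  u_{12} = 6,  u_{13} = 8,  u_{14} = 17,  u_{15} = 20,  u_{16} = 21,  u_{17} = 13,  u_{18} = 2,  u_{19} = 15,  u_{20} = 11,  u_{21} = 18.
The sequence repeats with period 20.
So u_{475} = u_{1 + ((475-1) mod 20)} = u_{15} = 20.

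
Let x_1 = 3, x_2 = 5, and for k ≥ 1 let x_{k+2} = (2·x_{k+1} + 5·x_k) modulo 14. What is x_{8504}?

Computing terms: x_1 = 3,  x_2 = 5,  x_3 = 11,  x_4 = 5,  x_5 = 9,  x_6 = 1,  x_7 = 5,  x_8 = 1,  x_9 = 13,  x_{10} = 3,  x_{11} = 1,  x_{12} = 3,  x_{13} = 11,  x_{14} = 9,  x_{15} = 3,  x_{16} = 9,  x_{17} = 5,  x_{18} = 13,  x_{19} = 9,  x_{20} = 13,  x_{21} = 1,  x_{22} = 11,  x_{23} = 13,  x_{24} = 11,  x_{25} = 3,  x_{26} = 5.
Since (x_{25}, x_{26}) = (x_1, x_2) = (3, 5) (two consecutive terms determine the rest), the sequence is periodic with period 24.
So x_{8504} = x_{1 + ((8504-1) mod 24)} = x_8 = 1.

1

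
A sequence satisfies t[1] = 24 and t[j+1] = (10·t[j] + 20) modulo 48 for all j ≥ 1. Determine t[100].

12

We have t[1] = 24, t[2] = 20, t[3] = 28, t[4] = 12, t[5] = 44, t[6] = 28.
Since t[6] = t[3] = 28, the sequence is eventually periodic: after a pre-period of length 2 it cycles with period 3.
For j ≥ 3, t[j] depends only on (j - 3) mod 3. (100 - 3) mod 3 = 1, so t[100] = t[4] = 12.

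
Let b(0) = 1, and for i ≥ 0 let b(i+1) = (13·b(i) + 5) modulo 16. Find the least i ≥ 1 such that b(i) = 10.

9

We have b(0) = 1, b(1) = 2, b(2) = 15, b(3) = 8, b(4) = 13, b(5) = 14, b(6) = 11, b(7) = 4, b(8) = 9, b(9) = 10, b(10) = 7, b(11) = 0, b(12) = 5, b(13) = 6, b(14) = 3, b(15) = 12, b(16) = 1.
The sequence repeats with period 16.
The value 10 first appears (with i ≥ 1) at b(9).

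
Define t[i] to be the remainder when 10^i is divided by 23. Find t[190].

t[1] = 10; t[2] = 8; t[3] = 11; t[4] = 18; t[5] = 19; t[6] = 6; t[7] = 14; t[8] = 2; t[9] = 20; t[10] = 16; t[11] = 22; t[12] = 13; t[13] = 15; t[14] = 12; t[15] = 5; t[16] = 4; t[17] = 17; t[18] = 9; t[19] = 21; t[20] = 3; t[21] = 7; t[22] = 1; t[23] = 10.
Since t[23] = t[1] = 10, the sequence is periodic with period 22.
(190 - 1) mod 22 = 13, so t[190] = t[14] = 12.

12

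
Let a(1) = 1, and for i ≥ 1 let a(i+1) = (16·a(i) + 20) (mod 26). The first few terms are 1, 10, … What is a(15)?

We have a(1) = 1; a(2) = 10; a(3) = 24; a(4) = 14; a(5) = 10.
Since a(5) = a(2) = 10, the sequence is eventually periodic: after a pre-period of length 1 it cycles with period 3.
For i ≥ 2, a(i) depends only on (i - 2) mod 3. (15 - 2) mod 3 = 1, so a(15) = a(3) = 24.

24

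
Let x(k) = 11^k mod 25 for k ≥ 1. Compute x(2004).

16

We have x(1) = 11, x(2) = 21, x(3) = 6, x(4) = 16, x(5) = 1, x(6) = 11.
The sequence repeats with period 5.
So x(2004) = x(1 + ((2004-1) mod 5)) = x(4) = 16.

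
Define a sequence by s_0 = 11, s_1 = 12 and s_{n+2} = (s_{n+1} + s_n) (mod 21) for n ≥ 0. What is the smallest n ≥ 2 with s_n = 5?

Computing terms: s_0 = 11, s_1 = 12, s_2 = 2, s_3 = 14, s_4 = 16, s_5 = 9, s_6 = 4, s_7 = 13, s_8 = 17, s_9 = 9, s_{10} = 5, s_{11} = 14, s_{12} = 19, s_{13} = 12, s_{14} = 10, s_{15} = 1, s_{16} = 11, s_{17} = 12.
Since (s_{16}, s_{17}) = (s_0, s_1) = (11, 12) (two consecutive terms determine the rest), the sequence is periodic with period 16.
The value 5 first appears (with n ≥ 2) at s_{10}.

10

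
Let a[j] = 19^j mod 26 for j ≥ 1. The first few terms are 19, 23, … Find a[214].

17

We have a[1] = 19, a[2] = 23, a[3] = 21, a[4] = 9, a[5] = 15, a[6] = 25, a[7] = 7, a[8] = 3, a[9] = 5, a[10] = 17, a[11] = 11, a[12] = 1, a[13] = 19.
Since a[13] = a[1] = 19, the sequence is periodic with period 12.
(214 - 1) mod 12 = 9, so a[214] = a[10] = 17.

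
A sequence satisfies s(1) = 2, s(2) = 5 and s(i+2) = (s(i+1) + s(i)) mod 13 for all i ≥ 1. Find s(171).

7

s(1) = 2, s(2) = 5, s(3) = 7, s(4) = 12, s(5) = 6, s(6) = 5, s(7) = 11, s(8) = 3, s(9) = 1, s(10) = 4, s(11) = 5, s(12) = 9, s(13) = 1, s(14) = 10, s(15) = 11, s(16) = 8, s(17) = 6, s(18) = 1, s(19) = 7, s(20) = 8, s(21) = 2, s(22) = 10, s(23) = 12, s(24) = 9, s(25) = 8, s(26) = 4, s(27) = 12, s(28) = 3, s(29) = 2, s(30) = 5.
Since (s(29), s(30)) = (s(1), s(2)) = (2, 5) (two consecutive terms determine the rest), the sequence is periodic with period 28.
So s(171) = s(1 + ((171-1) mod 28)) = s(3) = 7.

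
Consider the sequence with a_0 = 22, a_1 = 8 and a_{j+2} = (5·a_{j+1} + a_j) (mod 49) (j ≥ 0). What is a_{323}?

31

Computing terms: a_0 = 22,  a_1 = 8,  a_2 = 13,  a_3 = 24,  a_4 = 35,  a_5 = 3,  a_6 = 1,  a_7 = 8,  a_8 = 41,  a_9 = 17,  a_{10} = 28,  a_{11} = 10,  a_{12} = 29,  a_{13} = 8,  a_{14} = 20,  a_{15} = 10,  a_{16} = 21,  a_{17} = 17,  a_{18} = 8,  a_{19} = 8,  a_{20} = 48,  a_{21} = 3,  a_{22} = 14,  a_{23} = 24,  a_{24} = 36,  a_{25} = 8,  a_{26} = 27,  a_{27} = 45,  a_{28} = 7,  a_{29} = 31,  a_{30} = 15,  a_{31} = 8,  a_{32} = 6,  a_{33} = 38,  a_{34} = 0,  a_{35} = 38,  a_{36} = 43,  a_{37} = 8,  a_{38} = 34,  a_{39} = 31,  a_{40} = 42,  a_{41} = 45,  a_{42} = 22,  a_{43} = 8.
The sequence repeats with period 42.
So a_{323} = a_{0 + ((323-0) mod 42)} = a_{29} = 31.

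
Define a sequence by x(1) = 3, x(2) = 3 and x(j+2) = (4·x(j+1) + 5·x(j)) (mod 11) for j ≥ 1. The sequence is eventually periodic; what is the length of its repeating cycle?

x(1) = 3, x(2) = 3, x(3) = 5, x(4) = 2, x(5) = 0, x(6) = 10, x(7) = 7, x(8) = 1, x(9) = 6, x(10) = 7, x(11) = 3, x(12) = 3.
The sequence repeats with period 10.

10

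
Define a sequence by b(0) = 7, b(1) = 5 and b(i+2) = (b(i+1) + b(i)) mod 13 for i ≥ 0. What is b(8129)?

5

b(0) = 7,  b(1) = 5,  b(2) = 12,  b(3) = 4,  b(4) = 3,  b(5) = 7,  b(6) = 10,  b(7) = 4,  b(8) = 1,  b(9) = 5,  b(10) = 6,  b(11) = 11,  b(12) = 4,  b(13) = 2,  b(14) = 6,  b(15) = 8,  b(16) = 1,  b(17) = 9,  b(18) = 10,  b(19) = 6,  b(20) = 3,  b(21) = 9,  b(22) = 12,  b(23) = 8,  b(24) = 7,  b(25) = 2,  b(26) = 9,  b(27) = 11,  b(28) = 7,  b(29) = 5.
The sequence repeats with period 28.
So b(8129) = b(0 + ((8129-0) mod 28)) = b(9) = 5.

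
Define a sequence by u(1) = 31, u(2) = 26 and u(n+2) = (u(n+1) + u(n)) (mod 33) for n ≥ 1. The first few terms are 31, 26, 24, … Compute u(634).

u(1) = 31,  u(2) = 26,  u(3) = 24,  u(4) = 17,  u(5) = 8,  u(6) = 25,  u(7) = 0,  u(8) = 25,  u(9) = 25,  u(10) = 17,  u(11) = 9,  u(12) = 26,  u(13) = 2,  u(14) = 28,  u(15) = 30,  u(16) = 25,  u(17) = 22,  u(18) = 14,  u(19) = 3,  u(20) = 17,  u(21) = 20,  u(22) = 4,  u(23) = 24,  u(24) = 28,  u(25) = 19,  u(26) = 14,  u(27) = 0,  u(28) = 14,  u(29) = 14,  u(30) = 28,  u(31) = 9,  u(32) = 4,  u(33) = 13,  u(34) = 17,  u(35) = 30,  u(36) = 14,  u(37) = 11,  u(38) = 25,  u(39) = 3,  u(40) = 28,  u(41) = 31,  u(42) = 26.
Since (u(41), u(42)) = (u(1), u(2)) = (31, 26) (two consecutive terms determine the rest), the sequence is periodic with period 40.
(634 - 1) mod 40 = 33, so u(634) = u(34) = 17.

17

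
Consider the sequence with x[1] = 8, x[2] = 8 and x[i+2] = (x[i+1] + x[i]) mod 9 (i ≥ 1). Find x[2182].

1

x[1] = 8, x[2] = 8, x[3] = 7, x[4] = 6, x[5] = 4, x[6] = 1, x[7] = 5, x[8] = 6, x[9] = 2, x[10] = 8, x[11] = 1, x[12] = 0, x[13] = 1, x[14] = 1, x[15] = 2, x[16] = 3, x[17] = 5, x[18] = 8, x[19] = 4, x[20] = 3, x[21] = 7, x[22] = 1, x[23] = 8, x[24] = 0, x[25] = 8, x[26] = 8.
The sequence repeats with period 24.
So x[2182] = x[1 + ((2182-1) mod 24)] = x[22] = 1.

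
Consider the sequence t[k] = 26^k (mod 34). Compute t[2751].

2

t[1] = 26,  t[2] = 30,  t[3] = 32,  t[4] = 16,  t[5] = 8,  t[6] = 4,  t[7] = 2,  t[8] = 18,  t[9] = 26.
Since t[9] = t[1] = 26, the sequence is periodic with period 8.
So t[2751] = t[1 + ((2751-1) mod 8)] = t[7] = 2.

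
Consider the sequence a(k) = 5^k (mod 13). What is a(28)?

1

Listing terms: a(0) = 1,  a(1) = 5,  a(2) = 12,  a(3) = 8,  a(4) = 1.
Since a(4) = a(0) = 1, the sequence is periodic with period 4.
So a(28) = a(0 + ((28-0) mod 4)) = a(0) = 1.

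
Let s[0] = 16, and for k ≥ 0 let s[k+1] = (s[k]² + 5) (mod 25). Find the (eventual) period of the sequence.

We have s[0] = 16, s[1] = 11, s[2] = 1, s[3] = 6, s[4] = 16.
Since s[4] = s[0] = 16, the sequence is periodic with period 4.

4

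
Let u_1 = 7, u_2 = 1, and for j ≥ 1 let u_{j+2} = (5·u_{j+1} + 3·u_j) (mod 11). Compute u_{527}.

u_1 = 7; u_2 = 1; u_3 = 4; u_4 = 1; u_5 = 6; u_6 = 0; u_7 = 7; u_8 = 2; u_9 = 9; u_{10} = 7; u_{11} = 7; u_{12} = 1.
The sequence repeats with period 10.
So u_{527} = u_{1 + ((527-1) mod 10)} = u_7 = 7.

7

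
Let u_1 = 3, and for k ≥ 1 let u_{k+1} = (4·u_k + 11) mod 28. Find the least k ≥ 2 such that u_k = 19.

Computing terms: u_1 = 3,  u_2 = 23,  u_3 = 19,  u_4 = 3.
Since u_4 = u_1 = 3, the sequence is periodic with period 3.
The value 19 first appears (with k ≥ 2) at u_3.

3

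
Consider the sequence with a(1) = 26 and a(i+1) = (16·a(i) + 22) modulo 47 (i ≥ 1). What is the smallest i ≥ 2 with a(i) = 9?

15

Listing terms: a(1) = 26; a(2) = 15; a(3) = 27; a(4) = 31; a(5) = 1; a(6) = 38; a(7) = 19; a(8) = 44; a(9) = 21; a(10) = 29; a(11) = 16; a(12) = 43; a(13) = 5; a(14) = 8; a(15) = 9; a(16) = 25; a(17) = 46; a(18) = 6; a(19) = 24; a(20) = 30; a(21) = 32; a(22) = 17; a(23) = 12; a(24) = 26.
The sequence repeats with period 23.
The value 9 first appears (with i ≥ 2) at a(15).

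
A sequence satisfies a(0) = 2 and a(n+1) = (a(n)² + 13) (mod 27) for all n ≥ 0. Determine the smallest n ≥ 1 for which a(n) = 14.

a(0) = 2; a(1) = 17; a(2) = 5; a(3) = 11; a(4) = 26; a(5) = 14; a(6) = 20; a(7) = 8; a(8) = 23; a(9) = 2.
Since a(9) = a(0) = 2, the sequence is periodic with period 9.
The value 14 first appears (with n ≥ 1) at a(5).

5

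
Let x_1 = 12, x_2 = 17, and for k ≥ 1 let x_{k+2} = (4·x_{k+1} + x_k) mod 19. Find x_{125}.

We have x_1 = 12; x_2 = 17; x_3 = 4; x_4 = 14; x_5 = 3; x_6 = 7; x_7 = 12; x_8 = 17.
The sequence repeats with period 6.
(125 - 1) mod 6 = 4, so x_{125} = x_5 = 3.

3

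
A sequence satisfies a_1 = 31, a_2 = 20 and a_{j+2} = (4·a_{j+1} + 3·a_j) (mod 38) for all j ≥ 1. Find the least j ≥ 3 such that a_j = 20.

Computing terms: a_1 = 31; a_2 = 20; a_3 = 21; a_4 = 30; a_5 = 31; a_6 = 24; a_7 = 37; a_8 = 30; a_9 = 3; a_{10} = 26; a_{11} = 37; a_{12} = 36; a_{13} = 27; a_{14} = 26; a_{15} = 33; a_{16} = 20; a_{17} = 27; a_{18} = 16; a_{19} = 31; a_{20} = 20.
Since (a_{19}, a_{20}) = (a_1, a_2) = (31, 20) (two consecutive terms determine the rest), the sequence is periodic with period 18.
The value 20 first appears (with j ≥ 3) at a_{16}.

16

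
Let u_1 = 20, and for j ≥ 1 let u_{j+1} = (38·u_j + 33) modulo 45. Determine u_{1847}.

We have u_1 = 20; u_2 = 28; u_3 = 17; u_4 = 4; u_5 = 5; u_6 = 43; u_7 = 2; u_8 = 19; u_9 = 35; u_{10} = 13; u_{11} = 32; u_{12} = 34; u_{13} = 20.
Since u_{13} = u_1 = 20, the sequence is periodic with period 12.
(1847 - 1) mod 12 = 10, so u_{1847} = u_{11} = 32.

32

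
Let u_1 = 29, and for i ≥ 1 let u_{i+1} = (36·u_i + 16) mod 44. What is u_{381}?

u_1 = 29, u_2 = 4, u_3 = 28, u_4 = 12, u_5 = 8, u_6 = 40, u_7 = 4.
Since u_7 = u_2 = 4, the sequence is eventually periodic: after a pre-period of length 1 it cycles with period 5.
For i ≥ 2, u_i depends only on (i - 2) mod 5. (381 - 2) mod 5 = 4, so u_{381} = u_6 = 40.

40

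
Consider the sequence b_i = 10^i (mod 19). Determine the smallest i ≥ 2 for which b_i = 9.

10

We have b_1 = 10; b_2 = 5; b_3 = 12; b_4 = 6; b_5 = 3; b_6 = 11; b_7 = 15; b_8 = 17; b_9 = 18; b_{10} = 9; b_{11} = 14; b_{12} = 7; b_{13} = 13; b_{14} = 16; b_{15} = 8; b_{16} = 4; b_{17} = 2; b_{18} = 1; b_{19} = 10.
Since b_{19} = b_1 = 10, the sequence is periodic with period 18.
The value 9 first appears (with i ≥ 2) at b_{10}.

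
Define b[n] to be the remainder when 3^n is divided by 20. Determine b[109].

3

b[1] = 3, b[2] = 9, b[3] = 7, b[4] = 1, b[5] = 3.
Since b[5] = b[1] = 3, the sequence is periodic with period 4.
So b[109] = b[1 + ((109-1) mod 4)] = b[1] = 3.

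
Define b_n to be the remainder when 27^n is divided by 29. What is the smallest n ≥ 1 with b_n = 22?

26

We have b_0 = 1, b_1 = 27, b_2 = 4, b_3 = 21, b_4 = 16, b_5 = 26, b_6 = 6, b_7 = 17, b_8 = 24, b_9 = 10, b_{10} = 9, b_{11} = 11, b_{12} = 7, b_{13} = 15, b_{14} = 28, b_{15} = 2, b_{16} = 25, b_{17} = 8, b_{18} = 13, b_{19} = 3, b_{20} = 23, b_{21} = 12, b_{22} = 5, b_{23} = 19, b_{24} = 20, b_{25} = 18, b_{26} = 22, b_{27} = 14, b_{28} = 1.
The sequence repeats with period 28.
The value 22 first appears (with n ≥ 1) at b_{26}.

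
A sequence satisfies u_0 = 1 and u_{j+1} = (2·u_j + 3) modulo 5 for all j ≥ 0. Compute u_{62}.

3

u_0 = 1,  u_1 = 0,  u_2 = 3,  u_3 = 4,  u_4 = 1.
Since u_4 = u_0 = 1, the sequence is periodic with period 4.
(62 - 0) mod 4 = 2, so u_{62} = u_2 = 3.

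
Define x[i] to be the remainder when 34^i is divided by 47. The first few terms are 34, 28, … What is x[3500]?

Computing terms: x[1] = 34, x[2] = 28, x[3] = 12, x[4] = 32, x[5] = 7, x[6] = 3, x[7] = 8, x[8] = 37, x[9] = 36, x[10] = 2, x[11] = 21, x[12] = 9, x[13] = 24, x[14] = 17, x[15] = 14, x[16] = 6, x[17] = 16, x[18] = 27, x[19] = 25, x[20] = 4, x[21] = 42, x[22] = 18, x[23] = 1, x[24] = 34.
The sequence repeats with period 23.
So x[3500] = x[1 + ((3500-1) mod 23)] = x[4] = 32.

32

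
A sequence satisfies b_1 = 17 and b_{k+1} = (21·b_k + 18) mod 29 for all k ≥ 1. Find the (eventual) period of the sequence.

b_1 = 17; b_2 = 27; b_3 = 5; b_4 = 7; b_5 = 20; b_6 = 3; b_7 = 23; b_8 = 8; b_9 = 12; b_{10} = 9; b_{11} = 4; b_{12} = 15; b_{13} = 14; b_{14} = 22; b_{15} = 16; b_{16} = 6; b_{17} = 28; b_{18} = 26; b_{19} = 13; b_{20} = 1; b_{21} = 10; b_{22} = 25; b_{23} = 21; b_{24} = 24; b_{25} = 0; b_{26} = 18; b_{27} = 19; b_{28} = 11; b_{29} = 17.
Since b_{29} = b_1 = 17, the sequence is periodic with period 28.

28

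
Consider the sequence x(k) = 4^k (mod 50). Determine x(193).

14

Listing terms: x(1) = 4; x(2) = 16; x(3) = 14; x(4) = 6; x(5) = 24; x(6) = 46; x(7) = 34; x(8) = 36; x(9) = 44; x(10) = 26; x(11) = 4.
Since x(11) = x(1) = 4, the sequence is periodic with period 10.
(193 - 1) mod 10 = 2, so x(193) = x(3) = 14.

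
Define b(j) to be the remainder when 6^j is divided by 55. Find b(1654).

Computing terms: b(0) = 1, b(1) = 6, b(2) = 36, b(3) = 51, b(4) = 31, b(5) = 21, b(6) = 16, b(7) = 41, b(8) = 26, b(9) = 46, b(10) = 1.
Since b(10) = b(0) = 1, the sequence is periodic with period 10.
(1654 - 0) mod 10 = 4, so b(1654) = b(4) = 31.

31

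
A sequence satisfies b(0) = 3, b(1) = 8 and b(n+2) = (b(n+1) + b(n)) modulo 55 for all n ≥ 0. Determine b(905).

Listing terms: b(0) = 3,  b(1) = 8,  b(2) = 11,  b(3) = 19,  b(4) = 30,  b(5) = 49,  b(6) = 24,  b(7) = 18,  b(8) = 42,  b(9) = 5,  b(10) = 47,  b(11) = 52,  b(12) = 44,  b(13) = 41,  b(14) = 30,  b(15) = 16,  b(16) = 46,  b(17) = 7,  b(18) = 53,  b(19) = 5,  b(20) = 3,  b(21) = 8.
Since (b(20), b(21)) = (b(0), b(1)) = (3, 8) (two consecutive terms determine the rest), the sequence is periodic with period 20.
So b(905) = b(0 + ((905-0) mod 20)) = b(5) = 49.

49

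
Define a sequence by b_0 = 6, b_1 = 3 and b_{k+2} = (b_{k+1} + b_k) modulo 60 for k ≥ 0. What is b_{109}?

b_0 = 6,  b_1 = 3,  b_2 = 9,  b_3 = 12,  b_4 = 21,  b_5 = 33,  b_6 = 54,  b_7 = 27,  b_8 = 21,  b_9 = 48,  b_{10} = 9,  b_{11} = 57,  b_{12} = 6,  b_{13} = 3.
The sequence repeats with period 12.
(109 - 0) mod 12 = 1, so b_{109} = b_1 = 3.

3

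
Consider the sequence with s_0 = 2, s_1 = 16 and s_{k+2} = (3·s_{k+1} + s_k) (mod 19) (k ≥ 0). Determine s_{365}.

Computing terms: s_0 = 2; s_1 = 16; s_2 = 12; s_3 = 14; s_4 = 16; s_5 = 5; s_6 = 12; s_7 = 3; s_8 = 2; s_9 = 9; s_{10} = 10; s_{11} = 1; s_{12} = 13; s_{13} = 2; s_{14} = 0; s_{15} = 2; s_{16} = 6; s_{17} = 1; s_{18} = 9; s_{19} = 9; s_{20} = 17; s_{21} = 3; s_{22} = 7; s_{23} = 5; s_{24} = 3; s_{25} = 14; s_{26} = 7; s_{27} = 16; s_{28} = 17; s_{29} = 10; s_{30} = 9; s_{31} = 18; s_{32} = 6; s_{33} = 17; s_{34} = 0; s_{35} = 17; s_{36} = 13; s_{37} = 18; s_{38} = 10; s_{39} = 10; s_{40} = 2; s_{41} = 16.
The sequence repeats with period 40.
So s_{365} = s_{0 + ((365-0) mod 40)} = s_5 = 5.

5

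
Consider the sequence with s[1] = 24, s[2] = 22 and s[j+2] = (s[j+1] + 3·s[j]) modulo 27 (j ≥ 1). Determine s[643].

Listing terms: s[1] = 24, s[2] = 22, s[3] = 13, s[4] = 25, s[5] = 10, s[6] = 4, s[7] = 7, s[8] = 19, s[9] = 13, s[10] = 16, s[11] = 1, s[12] = 22, s[13] = 25, s[14] = 10.
Since (s[13], s[14]) = (s[4], s[5]) = (25, 10) (two consecutive terms determine the rest), the sequence is eventually periodic: after a pre-period of length 3 it cycles with period 9.
For j ≥ 4, s[j] depends only on (j - 4) mod 9. (643 - 4) mod 9 = 0, so s[643] = s[4] = 25.

25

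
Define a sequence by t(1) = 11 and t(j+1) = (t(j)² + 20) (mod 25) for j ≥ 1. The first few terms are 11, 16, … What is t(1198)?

We have t(1) = 11,  t(2) = 16,  t(3) = 1,  t(4) = 21,  t(5) = 11.
Since t(5) = t(1) = 11, the sequence is periodic with period 4.
(1198 - 1) mod 4 = 1, so t(1198) = t(2) = 16.

16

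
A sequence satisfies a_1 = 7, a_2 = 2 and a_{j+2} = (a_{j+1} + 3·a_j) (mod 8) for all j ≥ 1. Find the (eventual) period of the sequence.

6

Computing terms: a_1 = 7; a_2 = 2; a_3 = 7; a_4 = 5; a_5 = 2; a_6 = 1; a_7 = 7; a_8 = 2.
The sequence repeats with period 6.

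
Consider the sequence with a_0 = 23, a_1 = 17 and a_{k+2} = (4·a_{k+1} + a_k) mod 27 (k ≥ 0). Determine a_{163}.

12

Computing terms: a_0 = 23,  a_1 = 17,  a_2 = 10,  a_3 = 3,  a_4 = 22,  a_5 = 10,  a_6 = 8,  a_7 = 15,  a_8 = 14,  a_9 = 17,  a_{10} = 1,  a_{11} = 21,  a_{12} = 4,  a_{13} = 10,  a_{14} = 17,  a_{15} = 24,  a_{16} = 5,  a_{17} = 17,  a_{18} = 19,  a_{19} = 12,  a_{20} = 13,  a_{21} = 10,  a_{22} = 26,  a_{23} = 6,  a_{24} = 23,  a_{25} = 17.
The sequence repeats with period 24.
So a_{163} = a_{0 + ((163-0) mod 24)} = a_{19} = 12.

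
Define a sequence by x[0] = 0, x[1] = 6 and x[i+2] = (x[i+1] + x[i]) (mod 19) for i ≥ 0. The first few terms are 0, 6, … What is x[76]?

18

x[0] = 0, x[1] = 6, x[2] = 6, x[3] = 12, x[4] = 18, x[5] = 11, x[6] = 10, x[7] = 2, x[8] = 12, x[9] = 14, x[10] = 7, x[11] = 2, x[12] = 9, x[13] = 11, x[14] = 1, x[15] = 12, x[16] = 13, x[17] = 6, x[18] = 0, x[19] = 6.
Since (x[18], x[19]) = (x[0], x[1]) = (0, 6) (two consecutive terms determine the rest), the sequence is periodic with period 18.
So x[76] = x[0 + ((76-0) mod 18)] = x[4] = 18.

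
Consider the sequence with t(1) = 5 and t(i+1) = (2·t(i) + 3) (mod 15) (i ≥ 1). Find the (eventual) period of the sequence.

We have t(1) = 5, t(2) = 13, t(3) = 14, t(4) = 1, t(5) = 5.
The sequence repeats with period 4.

4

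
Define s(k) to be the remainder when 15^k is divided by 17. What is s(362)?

4

We have s(0) = 1,  s(1) = 15,  s(2) = 4,  s(3) = 9,  s(4) = 16,  s(5) = 2,  s(6) = 13,  s(7) = 8,  s(8) = 1.
Since s(8) = s(0) = 1, the sequence is periodic with period 8.
So s(362) = s(0 + ((362-0) mod 8)) = s(2) = 4.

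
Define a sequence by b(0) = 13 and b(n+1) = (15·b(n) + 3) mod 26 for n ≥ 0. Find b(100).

19

Listing terms: b(0) = 13, b(1) = 16, b(2) = 9, b(3) = 8, b(4) = 19, b(5) = 2, b(6) = 7, b(7) = 4, b(8) = 11, b(9) = 12, b(10) = 1, b(11) = 18, b(12) = 13.
The sequence repeats with period 12.
So b(100) = b(0 + ((100-0) mod 12)) = b(4) = 19.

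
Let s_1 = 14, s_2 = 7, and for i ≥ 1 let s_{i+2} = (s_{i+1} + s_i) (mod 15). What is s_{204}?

s_1 = 14,  s_2 = 7,  s_3 = 6,  s_4 = 13,  s_5 = 4,  s_6 = 2,  s_7 = 6,  s_8 = 8,  s_9 = 14,  s_{10} = 7.
Since (s_9, s_{10}) = (s_1, s_2) = (14, 7) (two consecutive terms determine the rest), the sequence is periodic with period 8.
(204 - 1) mod 8 = 3, so s_{204} = s_4 = 13.

13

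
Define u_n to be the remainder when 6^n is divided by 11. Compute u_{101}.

6

Computing terms: u_0 = 1, u_1 = 6, u_2 = 3, u_3 = 7, u_4 = 9, u_5 = 10, u_6 = 5, u_7 = 8, u_8 = 4, u_9 = 2, u_{10} = 1.
The sequence repeats with period 10.
So u_{101} = u_{0 + ((101-0) mod 10)} = u_1 = 6.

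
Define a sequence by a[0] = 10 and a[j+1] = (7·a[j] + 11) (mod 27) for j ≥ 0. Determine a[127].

9

We have a[0] = 10, a[1] = 0, a[2] = 11, a[3] = 7, a[4] = 6, a[5] = 26, a[6] = 4, a[7] = 12, a[8] = 14, a[9] = 1, a[10] = 18, a[11] = 2, a[12] = 25, a[13] = 24, a[14] = 17, a[15] = 22, a[16] = 3, a[17] = 5, a[18] = 19, a[19] = 9, a[20] = 20, a[21] = 16, a[22] = 15, a[23] = 8, a[24] = 13, a[25] = 21, a[26] = 23, a[27] = 10.
Since a[27] = a[0] = 10, the sequence is periodic with period 27.
So a[127] = a[0 + ((127-0) mod 27)] = a[19] = 9.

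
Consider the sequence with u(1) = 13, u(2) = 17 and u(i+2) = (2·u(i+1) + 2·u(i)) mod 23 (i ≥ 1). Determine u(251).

1

Computing terms: u(1) = 13; u(2) = 17; u(3) = 14; u(4) = 16; u(5) = 14; u(6) = 14; u(7) = 10; u(8) = 2; u(9) = 1; u(10) = 6; u(11) = 14; u(12) = 17; u(13) = 16; u(14) = 20; u(15) = 3; u(16) = 0; u(17) = 6; u(18) = 12; u(19) = 13; u(20) = 4; u(21) = 11; u(22) = 7; u(23) = 13; u(24) = 17.
Since (u(23), u(24)) = (u(1), u(2)) = (13, 17) (two consecutive terms determine the rest), the sequence is periodic with period 22.
So u(251) = u(1 + ((251-1) mod 22)) = u(9) = 1.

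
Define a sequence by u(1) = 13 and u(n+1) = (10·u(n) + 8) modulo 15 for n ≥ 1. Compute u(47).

3

Listing terms: u(1) = 13; u(2) = 3; u(3) = 8; u(4) = 13.
The sequence repeats with period 3.
(47 - 1) mod 3 = 1, so u(47) = u(2) = 3.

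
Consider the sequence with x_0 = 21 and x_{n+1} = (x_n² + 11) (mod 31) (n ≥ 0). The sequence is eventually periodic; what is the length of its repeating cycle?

7

Listing terms: x_0 = 21, x_1 = 18, x_2 = 25, x_3 = 16, x_4 = 19, x_5 = 0, x_6 = 11, x_7 = 8, x_8 = 13, x_9 = 25.
Since x_9 = x_2 = 25, the sequence is eventually periodic: after a pre-period of length 2 it cycles with period 7.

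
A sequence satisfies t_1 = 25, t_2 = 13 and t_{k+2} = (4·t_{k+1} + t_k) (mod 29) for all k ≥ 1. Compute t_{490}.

Listing terms: t_1 = 25,  t_2 = 13,  t_3 = 19,  t_4 = 2,  t_5 = 27,  t_6 = 23,  t_7 = 3,  t_8 = 6,  t_9 = 27,  t_{10} = 27,  t_{11} = 19,  t_{12} = 16,  t_{13} = 25,  t_{14} = 0,  t_{15} = 25,  t_{16} = 13.
The sequence repeats with period 14.
(490 - 1) mod 14 = 13, so t_{490} = t_{14} = 0.

0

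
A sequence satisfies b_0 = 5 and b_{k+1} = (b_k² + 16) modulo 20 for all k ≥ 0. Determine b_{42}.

5

Computing terms: b_0 = 5, b_1 = 1, b_2 = 17, b_3 = 5.
Since b_3 = b_0 = 5, the sequence is periodic with period 3.
So b_{42} = b_{0 + ((42-0) mod 3)} = b_0 = 5.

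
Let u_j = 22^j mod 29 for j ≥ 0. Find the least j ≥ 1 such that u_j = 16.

u_0 = 1, u_1 = 22, u_2 = 20, u_3 = 5, u_4 = 23, u_5 = 13, u_6 = 25, u_7 = 28, u_8 = 7, u_9 = 9, u_{10} = 24, u_{11} = 6, u_{12} = 16, u_{13} = 4, u_{14} = 1.
Since u_{14} = u_0 = 1, the sequence is periodic with period 14.
The value 16 first appears (with j ≥ 1) at u_{12}.

12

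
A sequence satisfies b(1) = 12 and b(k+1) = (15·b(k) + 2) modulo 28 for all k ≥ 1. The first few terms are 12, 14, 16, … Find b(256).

18

Computing terms: b(1) = 12; b(2) = 14; b(3) = 16; b(4) = 18; b(5) = 20; b(6) = 22; b(7) = 24; b(8) = 26; b(9) = 0; b(10) = 2; b(11) = 4; b(12) = 6; b(13) = 8; b(14) = 10; b(15) = 12.
Since b(15) = b(1) = 12, the sequence is periodic with period 14.
So b(256) = b(1 + ((256-1) mod 14)) = b(4) = 18.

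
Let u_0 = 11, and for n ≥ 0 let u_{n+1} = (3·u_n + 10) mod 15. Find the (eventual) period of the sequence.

We have u_0 = 11,  u_1 = 13,  u_2 = 4,  u_3 = 7,  u_4 = 1,  u_5 = 13.
Since u_5 = u_1 = 13, the sequence is eventually periodic: after a pre-period of length 1 it cycles with period 4.

4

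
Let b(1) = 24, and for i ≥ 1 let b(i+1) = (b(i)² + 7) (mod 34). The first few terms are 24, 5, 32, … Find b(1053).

b(1) = 24; b(2) = 5; b(3) = 32; b(4) = 11; b(5) = 26; b(6) = 3; b(7) = 16; b(8) = 25; b(9) = 20; b(10) = 33; b(11) = 8; b(12) = 3.
Since b(12) = b(6) = 3, the sequence is eventually periodic: after a pre-period of length 5 it cycles with period 6.
For i ≥ 6, b(i) depends only on (i - 6) mod 6. (1053 - 6) mod 6 = 3, so b(1053) = b(9) = 20.

20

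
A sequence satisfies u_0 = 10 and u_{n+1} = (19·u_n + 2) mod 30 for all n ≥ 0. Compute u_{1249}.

12

Listing terms: u_0 = 10; u_1 = 12; u_2 = 20; u_3 = 22; u_4 = 0; u_5 = 2; u_6 = 10.
The sequence repeats with period 6.
(1249 - 0) mod 6 = 1, so u_{1249} = u_1 = 12.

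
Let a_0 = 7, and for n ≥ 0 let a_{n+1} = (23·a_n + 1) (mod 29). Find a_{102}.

13

Listing terms: a_0 = 7,  a_1 = 17,  a_2 = 15,  a_3 = 27,  a_4 = 13,  a_5 = 10,  a_6 = 28,  a_7 = 7.
The sequence repeats with period 7.
So a_{102} = a_{0 + ((102-0) mod 7)} = a_4 = 13.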